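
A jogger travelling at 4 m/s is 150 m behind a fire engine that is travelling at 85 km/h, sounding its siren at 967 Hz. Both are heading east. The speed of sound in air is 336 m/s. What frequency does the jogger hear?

85 km/h = 23.61 m/s.
The jogger is behind, so the fire engine is moving away from it while the jogger is moving toward the fire engine.
Both move, so f' = f · (v + v_o)/(v + v_s).
f' = 967 × (336 + 4)/(336 + 23.61) = 967 × 340/359.61 ≈ 914 Hz.

914 Hz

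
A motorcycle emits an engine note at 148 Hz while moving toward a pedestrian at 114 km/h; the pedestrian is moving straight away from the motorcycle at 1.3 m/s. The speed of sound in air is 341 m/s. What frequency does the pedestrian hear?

114 km/h = 31.67 m/s.
With source approaching and observer receding, f' = f · (v − v_o)/(v − v_s).
f' = 148 × (341 − 1.3)/(341 − 31.67) = 148 × 339.7/309.33 ≈ 163 Hz.

163 Hz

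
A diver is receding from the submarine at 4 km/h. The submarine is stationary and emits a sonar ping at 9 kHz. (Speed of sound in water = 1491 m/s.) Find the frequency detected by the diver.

8.99 kHz

4 km/h = 1.111 m/s.
Only the observer moves, away from the source, so f' = f · (v − v_o)/v.
f' = 9 × (1491 − 1.111)/1491 = 9 × 1489.9/1491 ≈ 8.99 kHz.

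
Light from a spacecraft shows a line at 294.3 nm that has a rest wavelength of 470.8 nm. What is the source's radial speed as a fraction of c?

0.438

λ'/λ₀ = 0.6251 < 1 (blueshift), so the source is approaching.
λ'/λ₀ = √((1 − β)/(1 + β)) for an approaching source ⇒ β = (1 − r²)/(1 + r²) with r = λ'/λ₀.
β = (1 − 0.3908)/(1 + 0.3908) ≈ 0.438.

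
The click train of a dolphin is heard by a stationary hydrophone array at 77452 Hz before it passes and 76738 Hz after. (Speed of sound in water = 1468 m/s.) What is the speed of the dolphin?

f₁/f₂ = (v + v_s)/(v − v_s), so v_s = v · (f₁ − f₂)/(f₁ + f₂).
v_s = 1468 × (77452 − 76738)/(77452 + 76738) = 1468 × 714/154190 ≈ 6.8 m/s.

6.8 m/s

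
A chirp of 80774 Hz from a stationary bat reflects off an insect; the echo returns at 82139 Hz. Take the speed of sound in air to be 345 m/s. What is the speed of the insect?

Double Doppler shift off a moving reflector: f₂ = f₀ · (v + u)/(v − u) (u > 0 toward emitter).
Rearranging, u = v · (f₂ − f₀)/(f₂ + f₀) = 345 × 1365/162913 ≈ 2.89 m/s.
So the insect is moving at 2.89 m/s toward the emitter.

2.89 m/s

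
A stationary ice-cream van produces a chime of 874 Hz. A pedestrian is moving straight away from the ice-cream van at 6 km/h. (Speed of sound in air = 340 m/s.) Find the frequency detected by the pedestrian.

6 km/h = 1.667 m/s.
Only the observer moves, away from the source, so f' = f · (v − v_o)/v.
f' = 874 × (340 − 1.667)/340 = 874 × 338.33/340 ≈ 870 Hz.

870 Hz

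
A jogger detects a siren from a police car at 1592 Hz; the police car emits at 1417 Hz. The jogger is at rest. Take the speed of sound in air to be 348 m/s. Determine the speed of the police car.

38 m/s

f' > f, so the police car is approaching.
f' = f · v/(v − v_s) ⇒ v_s = v · |1 − f/f'|.
v_s = 348 × |1 − 1417/1592| = 348 × 0.1099 ≈ 38 m/s.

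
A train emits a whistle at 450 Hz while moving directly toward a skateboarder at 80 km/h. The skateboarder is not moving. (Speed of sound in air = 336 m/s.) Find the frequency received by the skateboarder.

482 Hz

80 km/h = 22.22 m/s.
Only the source moves, toward the listener, so f' = f · v/(v − v_s).
f' = 450 × 336/(336 − 22.22) = 450 × 336/313.8 ≈ 482 Hz.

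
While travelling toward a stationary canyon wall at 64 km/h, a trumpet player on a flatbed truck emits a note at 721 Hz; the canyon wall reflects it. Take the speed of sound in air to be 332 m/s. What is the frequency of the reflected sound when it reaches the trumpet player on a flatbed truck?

64 km/h = 17.78 m/s.
The canyon wall receives the sound from a moving source: f₁ = f₀ · v/(v − v_e) = 721 × 332/314.22 ≈ 762 Hz.
On the return leg the trumpet player on a flatbed truck is a moving observer: f₂ = f₁ · (v + v_e)/v = 762 × 349.78/332 ≈ 803 Hz.
Equivalently f₂ = f₀ · (v + v_e)/(v − v_e).

803 Hz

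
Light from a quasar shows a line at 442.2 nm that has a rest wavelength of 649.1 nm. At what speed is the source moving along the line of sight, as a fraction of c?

0.366c

λ'/λ₀ = 0.6813 < 1 (blueshift), so the source is approaching.
λ'/λ₀ = √((1 − β)/(1 + β)) for an approaching source ⇒ β = (1 − r²)/(1 + r²) with r = λ'/λ₀.
β = (1 − 0.4641)/(1 + 0.4641) ≈ 0.366.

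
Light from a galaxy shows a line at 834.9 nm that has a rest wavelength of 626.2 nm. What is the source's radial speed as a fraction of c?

0.280c

λ'/λ₀ = 1.3333 > 1 (redshift), so the source is receding.
λ'/λ₀ = √((1 + β)/(1 − β)) for a receding source ⇒ β = (r² − 1)/(r² + 1) with r = λ'/λ₀.
β = (1.7776 − 1)/(1.7776 + 1) ≈ 0.280.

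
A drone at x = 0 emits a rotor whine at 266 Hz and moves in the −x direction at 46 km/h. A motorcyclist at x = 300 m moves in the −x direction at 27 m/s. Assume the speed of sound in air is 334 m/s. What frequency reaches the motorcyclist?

46 km/h = 12.78 m/s.
The observer lies on the +x side, so the source is heading away from the observer and the observer is heading toward the source.
General Doppler shift: f' = f · (v + v_o)/(v + v_s).
f' = 266 × (334 + 27)/(334 + 12.78) = 266 × 361/346.78 ≈ 277 Hz.

277 Hz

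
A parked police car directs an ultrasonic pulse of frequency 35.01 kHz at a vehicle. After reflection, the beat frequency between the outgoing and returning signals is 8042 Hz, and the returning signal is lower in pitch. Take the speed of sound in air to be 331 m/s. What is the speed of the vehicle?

Double Doppler shift off a moving reflector: f₂ = f₀ · (v + u)/(v − u) (u > 0 toward emitter).
Returning signal is lower, so f₂ = f₀ − Δf = 35010 − 8042 = 26968 Hz.
Rearranging, u = v · (f₂ − f₀)/(f₂ + f₀) = 331 × -8042/61978 ≈ -43 m/s.
So the vehicle is moving at 43 m/s away from the emitter.

43 m/s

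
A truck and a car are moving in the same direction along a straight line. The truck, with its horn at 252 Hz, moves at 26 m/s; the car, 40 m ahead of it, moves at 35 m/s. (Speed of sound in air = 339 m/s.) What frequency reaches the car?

The car is ahead, so the truck is moving toward it while the car is moving away from the truck.
General Doppler shift: f' = f · (v − v_o)/(v − v_s).
f' = 252 × (339 − 35)/(339 − 26) = 252 × 304/313 ≈ 245 Hz.

245 Hz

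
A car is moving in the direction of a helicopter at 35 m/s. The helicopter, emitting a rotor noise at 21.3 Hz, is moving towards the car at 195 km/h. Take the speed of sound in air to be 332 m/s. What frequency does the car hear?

195 km/h = 54.17 m/s.
With source approaching and observer approaching, f' = f · (v + v_o)/(v − v_s).
f' = 21.3 × (332 + 35)/(332 − 54.17) = 21.3 × 367/277.83 ≈ 28.1 Hz.

28.1 Hz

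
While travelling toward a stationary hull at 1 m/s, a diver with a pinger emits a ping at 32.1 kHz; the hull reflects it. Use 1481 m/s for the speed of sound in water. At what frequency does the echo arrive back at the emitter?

The hull receives the sound from a moving source: f₁ = f₀ · v/(v − v_e) = 32.1 × 1481/1480 ≈ 32.1 kHz.
On the return leg the diver with a pinger is a moving observer: f₂ = f₁ · (v + v_e)/v = 32.1 × 1482/1481 ≈ 32.1 kHz.
Equivalently f₂ = f₀ · (v + v_e)/(v − v_e).

32.1 kHz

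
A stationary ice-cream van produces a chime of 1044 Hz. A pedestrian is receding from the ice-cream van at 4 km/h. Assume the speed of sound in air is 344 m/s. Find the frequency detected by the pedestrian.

1041 Hz

4 km/h = 1.111 m/s.
Only the observer moves, away from the source, so f' = f · (v − v_o)/v.
f' = 1044 × (344 − 1.111)/344 = 1044 × 342.89/344 ≈ 1041 Hz.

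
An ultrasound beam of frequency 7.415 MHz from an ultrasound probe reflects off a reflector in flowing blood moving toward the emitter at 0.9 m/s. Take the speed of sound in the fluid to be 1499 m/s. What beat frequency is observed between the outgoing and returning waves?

At the reflector in flowing blood (a moving observer), f₁ = f₀ · (v + u)/v = 7.415 × 1499.9/1499 ≈ 7.41945 MHz.
On reflection it acts as a source moving toward the stationary detector: f₂ = f₁ · v/(v − u) = 7.41945 × 1499/1498.1 ≈ 7.42391 MHz.
Equivalently f₂ = f₀ · (v + u)/(v − u).
Beat frequency (with f₀ = 7415000 Hz): |f₂ − f₀| = 2u·f₀/(v − u) = 2 × 0.9 × 7415000/1498.1 ≈ 8909 Hz.

8909 Hz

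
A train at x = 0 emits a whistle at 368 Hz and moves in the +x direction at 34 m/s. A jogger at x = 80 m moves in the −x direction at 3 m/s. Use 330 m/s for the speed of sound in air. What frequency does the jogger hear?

414 Hz

The observer lies on the +x side, so the source is heading toward the observer and the observer is heading toward the source.
With source approaching and observer approaching, f' = f · (v + v_o)/(v − v_s).
f' = 368 × (330 + 3)/(330 − 34) = 368 × 333/296 ≈ 414 Hz.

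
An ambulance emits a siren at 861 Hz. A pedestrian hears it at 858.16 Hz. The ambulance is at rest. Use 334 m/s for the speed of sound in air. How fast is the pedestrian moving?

1.10 m/s

f' < f, so the pedestrian is receding.
f' = f · (v − v_o)/v ⇒ v_o = v · |f'/f − 1|.
v_o = 334 × |858.16/861 − 1| = 334 × 0.003298 ≈ 1.10 m/s.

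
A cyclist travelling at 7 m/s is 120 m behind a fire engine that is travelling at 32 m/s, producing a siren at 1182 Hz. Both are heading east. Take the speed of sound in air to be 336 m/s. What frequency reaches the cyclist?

1102 Hz

The cyclist is behind, so the fire engine is moving away from it while the cyclist is moving toward the fire engine.
General Doppler shift: f' = f · (v + v_o)/(v + v_s).
f' = 1182 × (336 + 7)/(336 + 32) = 1182 × 343/368 ≈ 1102 Hz.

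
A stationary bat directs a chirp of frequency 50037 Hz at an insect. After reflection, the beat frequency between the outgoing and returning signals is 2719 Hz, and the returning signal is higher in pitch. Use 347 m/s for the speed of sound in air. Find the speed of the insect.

9.2 m/s

Double Doppler shift off a moving reflector: f₂ = f₀ · (v + u)/(v − u) (u > 0 toward emitter).
Returning signal is higher, so f₂ = f₀ + Δf = 50037 + 2719 = 52756 Hz.
Rearranging, u = v · (f₂ − f₀)/(f₂ + f₀) = 347 × 2719/102793 ≈ 9.2 m/s.
So the insect is moving at 9.2 m/s toward the emitter.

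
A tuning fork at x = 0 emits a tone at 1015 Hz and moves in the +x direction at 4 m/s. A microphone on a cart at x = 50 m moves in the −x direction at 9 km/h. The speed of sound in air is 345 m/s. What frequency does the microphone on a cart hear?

1034 Hz

9 km/h = 2.5 m/s.
The observer lies on the +x side, so the source is heading toward the observer and the observer is heading toward the source.
Both move, so f' = f · (v + v_o)/(v − v_s).
f' = 1015 × (345 + 2.5)/(345 − 4) = 1015 × 347.5/341 ≈ 1034 Hz.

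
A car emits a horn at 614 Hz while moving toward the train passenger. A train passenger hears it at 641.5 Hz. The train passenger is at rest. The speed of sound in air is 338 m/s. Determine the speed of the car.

f' = f · v/(v − v_s) ⇒ v_s = v · |1 − f/f'|.
v_s = 338 × |1 − 614/641.5| = 338 × 0.04287 ≈ 14.5 m/s.

14.5 m/s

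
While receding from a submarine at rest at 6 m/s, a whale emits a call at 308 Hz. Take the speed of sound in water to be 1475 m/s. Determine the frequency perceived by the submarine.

307 Hz

Moving source, stationary observer: f' = f · v/(v + v_s) since the source is receding.
f' = 308 × 1475/(1475 + 6) = 308 × 1475/1481 ≈ 307 Hz.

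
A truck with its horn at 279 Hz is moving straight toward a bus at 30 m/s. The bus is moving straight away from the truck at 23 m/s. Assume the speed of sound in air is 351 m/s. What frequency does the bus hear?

285 Hz

With source approaching and observer receding, f' = f · (v − v_o)/(v − v_s).
f' = 279 × (351 − 23)/(351 − 30) = 279 × 328/321 ≈ 285 Hz.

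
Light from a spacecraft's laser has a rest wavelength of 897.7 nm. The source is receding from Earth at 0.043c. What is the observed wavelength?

Relativistic Doppler for wavelength: λ' = λ₀ · √((1 + β)/(1 − β)).
λ' = 897.7 × √(1.0430/0.9570) = 897.7 × 1.04397 ≈ 937.2 nm.

937.2 nm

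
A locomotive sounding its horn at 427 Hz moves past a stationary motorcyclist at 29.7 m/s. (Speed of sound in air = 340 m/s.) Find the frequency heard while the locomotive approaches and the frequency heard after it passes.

468 Hz approaching; 393 Hz receding

Approaching: f₁ = f · v/(v − v_s) = 427 × 340/310.3 ≈ 468 Hz.
Receding: f₂ = f · v/(v + v_s) = 427 × 340/369.7 ≈ 393 Hz.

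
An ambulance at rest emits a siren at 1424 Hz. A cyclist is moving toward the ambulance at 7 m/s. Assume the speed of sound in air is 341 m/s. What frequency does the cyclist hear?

Moving observer, stationary source: f' = f · (v + v_o)/v.
f' = 1424 × (341 + 7)/341 = 1424 × 348/341 ≈ 1453 Hz.

1453 Hz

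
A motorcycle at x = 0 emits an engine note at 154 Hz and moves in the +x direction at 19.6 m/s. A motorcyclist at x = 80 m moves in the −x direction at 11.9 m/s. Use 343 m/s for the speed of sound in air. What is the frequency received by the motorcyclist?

169 Hz

The observer lies on the +x side, so the source is heading toward the observer and the observer is heading toward the source.
General Doppler shift: f' = f · (v + v_o)/(v − v_s).
f' = 154 × (343 + 11.9)/(343 − 19.6) = 154 × 354.9/323.4 ≈ 169 Hz.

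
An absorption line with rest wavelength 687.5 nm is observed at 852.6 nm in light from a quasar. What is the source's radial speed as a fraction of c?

0.212

λ'/λ₀ = 1.2401 > 1 (redshift), so the source is receding.
λ'/λ₀ = √((1 + β)/(1 − β)) for a receding source ⇒ β = (r² − 1)/(r² + 1) with r = λ'/λ₀.
β = (1.5380 − 1)/(1.5380 + 1) ≈ 0.212.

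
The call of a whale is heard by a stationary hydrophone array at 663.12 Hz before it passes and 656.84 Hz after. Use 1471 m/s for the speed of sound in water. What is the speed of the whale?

7.0 m/s

f₁/f₂ = (v + v_s)/(v − v_s), so v_s = v · (f₁ − f₂)/(f₁ + f₂).
v_s = 1471 × (663.12 − 656.84)/(663.12 + 656.84) = 1471 × 6.28/1319.96 ≈ 7.0 m/s.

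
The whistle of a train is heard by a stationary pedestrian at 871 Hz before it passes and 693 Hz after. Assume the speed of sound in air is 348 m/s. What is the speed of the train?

f₁/f₂ = (v + v_s)/(v − v_s), so v_s = v · (f₁ − f₂)/(f₁ + f₂).
v_s = 348 × (871 − 693)/(871 + 693) = 348 × 178/1564 ≈ 40 m/s.

40 m/s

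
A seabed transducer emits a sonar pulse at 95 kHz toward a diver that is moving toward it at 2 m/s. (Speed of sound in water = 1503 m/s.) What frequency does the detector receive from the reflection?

95.3 kHz

At the diver (a moving observer), f₁ = f₀ · (v + u)/v = 95 × 1505/1503 ≈ 95.1 kHz.
The reflection then acts as a moving source: f₂ = f₁ · v/(v − u) ≈ 95.3 kHz.
Equivalently f₂ = f₀ · (v + u)/(v − u).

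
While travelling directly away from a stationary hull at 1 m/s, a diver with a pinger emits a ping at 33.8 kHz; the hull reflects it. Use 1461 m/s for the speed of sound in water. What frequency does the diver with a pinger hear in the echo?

The hull receives the sound from a moving source: f₁ = f₀ · v/(v + v_e) = 33.8 × 1461/1462 ≈ 33.8 kHz.
On the return leg the diver with a pinger is a moving observer: f₂ = f₁ · (v − v_e)/v = 33.8 × 1460/1461 ≈ 33.8 kHz.

33.8 kHz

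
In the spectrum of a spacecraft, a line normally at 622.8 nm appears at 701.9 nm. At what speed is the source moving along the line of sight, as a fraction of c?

λ'/λ₀ = 1.1270 > 1 (redshift), so the source is receding.
λ'/λ₀ = √((1 + β)/(1 − β)) for a receding source ⇒ β = (r² − 1)/(r² + 1) with r = λ'/λ₀.
β = (1.2701 − 1)/(1.2701 + 1) ≈ 0.119.

0.119c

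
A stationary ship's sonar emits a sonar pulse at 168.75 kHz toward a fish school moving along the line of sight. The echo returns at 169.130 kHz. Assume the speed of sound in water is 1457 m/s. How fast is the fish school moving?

1.64 m/s

Double Doppler shift off a moving reflector: f₂ = f₀ · (v + u)/(v − u) (u > 0 toward emitter).
Rearranging, u = v · (f₂ − f₀)/(f₂ + f₀) = 1457 × 0.380/337.880 ≈ 1.64 m/s.
So the fish school is moving at 1.64 m/s toward the emitter.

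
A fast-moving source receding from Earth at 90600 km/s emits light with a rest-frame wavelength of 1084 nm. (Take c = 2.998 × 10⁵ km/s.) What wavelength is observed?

β = v/c = 90600/299800 = 0.3022.
Relativistic Doppler for wavelength: λ' = λ₀ · √((1 + β)/(1 − β)).
λ' = 1084 × √(1.3022/0.6978) = 1084 × 1.36607 ≈ 1480.8 nm.

1480.8 nm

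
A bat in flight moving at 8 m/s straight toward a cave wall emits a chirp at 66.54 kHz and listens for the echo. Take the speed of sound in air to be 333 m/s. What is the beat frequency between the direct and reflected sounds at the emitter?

3276 Hz

The cave wall receives the sound from a moving source: f₁ = f₀ · v/(v − v_e) = 66.54 × 333/325 ≈ 68.18 kHz.
On the return leg the bat in flight is a moving observer: f₂ = f₁ · (v + v_e)/v = 68.18 × 341/333 ≈ 69.82 kHz.
Equivalently f₂ = f₀ · (v + v_e)/(v − v_e).
Beat against the emitted tone (with f₀ = 66540 Hz): |f₂ − f₀| = 2v_e·f₀/(v − v_e) = 2 × 8 × 66540/325 ≈ 3276 Hz.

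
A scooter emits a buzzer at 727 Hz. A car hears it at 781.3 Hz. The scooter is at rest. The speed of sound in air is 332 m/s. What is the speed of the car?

f' > f, so the car is approaching.
f' = f · (v + v_o)/v ⇒ v_o = v · |f'/f − 1|.
v_o = 332 × |781.3/727 − 1| = 332 × 0.07469 ≈ 24.8 m/s.

24.8 m/s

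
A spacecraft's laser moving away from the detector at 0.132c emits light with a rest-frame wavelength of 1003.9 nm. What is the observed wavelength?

1146.4 nm

Relativistic Doppler for wavelength: λ' = λ₀ · √((1 + β)/(1 − β)).
λ' = 1003.9 × √(1.1320/0.8680) = 1003.9 × 1.14199 ≈ 1146.4 nm.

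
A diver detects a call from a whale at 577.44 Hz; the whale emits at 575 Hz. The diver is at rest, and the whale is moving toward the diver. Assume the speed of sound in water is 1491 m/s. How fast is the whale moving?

f' = f · v/(v − v_s) ⇒ v_s = v · |1 − f/f'|.
v_s = 1491 × |1 − 575/577.44| = 1491 × 0.004226 ≈ 6.3 m/s.

6.3 m/s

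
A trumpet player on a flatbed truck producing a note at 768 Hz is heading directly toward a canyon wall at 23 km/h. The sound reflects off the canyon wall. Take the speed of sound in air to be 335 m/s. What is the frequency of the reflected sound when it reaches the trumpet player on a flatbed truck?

23 km/h = 6.389 m/s.
The canyon wall receives the sound from a moving source: f₁ = f₀ · v/(v − v_e) = 768 × 335/328.61 ≈ 783 Hz.
On the return leg the trumpet player on a flatbed truck is a moving observer: f₂ = f₁ · (v + v_e)/v = 783 × 341.39/335 ≈ 798 Hz.
Equivalently f₂ = f₀ · (v + v_e)/(v − v_e).

798 Hz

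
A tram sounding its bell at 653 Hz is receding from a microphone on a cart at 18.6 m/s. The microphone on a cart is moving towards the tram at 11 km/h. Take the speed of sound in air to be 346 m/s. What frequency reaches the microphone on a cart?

625 Hz

11 km/h = 3.056 m/s.
With source receding and observer approaching, f' = f · (v + v_o)/(v + v_s).
f' = 653 × (346 + 3.056)/(346 + 18.6) = 653 × 349.06/364.6 ≈ 625 Hz.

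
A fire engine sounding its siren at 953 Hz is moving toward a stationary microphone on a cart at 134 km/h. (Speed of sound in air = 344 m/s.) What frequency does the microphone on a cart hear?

1069 Hz

134 km/h = 37.22 m/s.
Moving source, stationary observer: f' = f · v/(v − v_s) since the source is approaching.
f' = 953 × 344/(344 − 37.22) = 953 × 344/306.8 ≈ 1069 Hz.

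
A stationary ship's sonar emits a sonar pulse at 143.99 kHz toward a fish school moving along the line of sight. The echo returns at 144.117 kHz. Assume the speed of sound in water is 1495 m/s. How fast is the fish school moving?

0.66 m/s

Double Doppler shift off a moving reflector: f₂ = f₀ · (v + u)/(v − u) (u > 0 toward emitter).
Rearranging, u = v · (f₂ − f₀)/(f₂ + f₀) = 1495 × 0.127/288.107 ≈ 0.66 m/s.
So the fish school is moving at 0.66 m/s toward the emitter.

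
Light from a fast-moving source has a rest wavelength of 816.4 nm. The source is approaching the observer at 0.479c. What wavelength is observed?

484.5 nm

Relativistic Doppler for wavelength: λ' = λ₀ · √((1 − β)/(1 + β)).
λ' = 816.4 × √(0.5210/1.4790) = 816.4 × 0.59352 ≈ 484.5 nm.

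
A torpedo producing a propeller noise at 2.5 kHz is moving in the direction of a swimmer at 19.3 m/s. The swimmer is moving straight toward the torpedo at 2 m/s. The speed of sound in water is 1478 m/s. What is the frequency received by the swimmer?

2.54 kHz

With source approaching and observer approaching, f' = f · (v + v_o)/(v − v_s).
f' = 2.5 × (1478 + 2)/(1478 − 19.3) = 2.5 × 1480/1458.7 ≈ 2.54 kHz.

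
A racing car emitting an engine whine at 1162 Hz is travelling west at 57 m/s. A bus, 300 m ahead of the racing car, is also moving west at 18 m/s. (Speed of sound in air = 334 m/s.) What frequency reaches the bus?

The bus is ahead, so the racing car is moving toward it while the bus is moving away from the racing car.
With source approaching and observer receding, f' = f · (v − v_o)/(v − v_s).
f' = 1162 × (334 − 18)/(334 − 57) = 1162 × 316/277 ≈ 1326 Hz.

1326 Hz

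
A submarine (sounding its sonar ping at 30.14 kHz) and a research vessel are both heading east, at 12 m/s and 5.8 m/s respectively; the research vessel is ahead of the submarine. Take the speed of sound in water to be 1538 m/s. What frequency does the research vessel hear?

30.3 kHz

The research vessel is ahead, so the submarine is moving toward it while the research vessel is moving away from the submarine.
Both move, so f' = f · (v − v_o)/(v − v_s).
f' = 30.14 × (1538 − 5.8)/(1538 − 12) = 30.14 × 1532.2/1526 ≈ 30.3 kHz.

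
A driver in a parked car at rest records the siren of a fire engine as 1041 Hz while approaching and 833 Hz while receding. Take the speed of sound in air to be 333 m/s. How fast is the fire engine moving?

37 m/s

f₁/f₂ = (v + v_s)/(v − v_s), so v_s = v · (f₁ − f₂)/(f₁ + f₂).
v_s = 333 × (1041 − 833)/(1041 + 833) = 333 × 208/1874 ≈ 37 m/s.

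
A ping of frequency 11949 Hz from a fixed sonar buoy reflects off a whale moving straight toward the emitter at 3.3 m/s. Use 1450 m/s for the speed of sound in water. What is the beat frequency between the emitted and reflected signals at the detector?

The whale first receives the wave as a moving observer: f₁ = f₀ · (v + u)/v = 11949 × (1450 + 3.3)/1450 ≈ 11976.2 Hz.
The reflection then acts as a moving source: f₂ = f₁ · v/(v − u) ≈ 12003.5 Hz.
Equivalently f₂ = f₀ · (v + u)/(v − u).
Beat frequency: |f₂ − f₀| = 2u·f₀/(v − u) = 2 × 3.3 × 11949/1446.7 ≈ 54.5 Hz.

54.5 Hz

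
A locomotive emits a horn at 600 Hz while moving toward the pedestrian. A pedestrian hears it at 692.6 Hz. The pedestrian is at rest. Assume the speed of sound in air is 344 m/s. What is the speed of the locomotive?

46 m/s

f' = f · v/(v − v_s) ⇒ v_s = v · |1 − f/f'|.
v_s = 344 × |1 − 600/692.6| = 344 × 0.1337 ≈ 46 m/s.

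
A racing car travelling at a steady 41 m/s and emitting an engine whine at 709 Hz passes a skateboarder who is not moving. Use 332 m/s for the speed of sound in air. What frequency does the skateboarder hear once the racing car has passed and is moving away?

631 Hz

Receding: f₂ = f · v/(v + v_s) = 709 × 332/373 ≈ 631 Hz.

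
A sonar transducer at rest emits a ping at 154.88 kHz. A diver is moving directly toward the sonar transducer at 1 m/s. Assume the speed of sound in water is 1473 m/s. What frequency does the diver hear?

Only the observer moves, toward the source, so f' = f · (v + v_o)/v.
f' = 154.88 × (1473 + 1)/1473 = 154.88 × 1474/1473 ≈ 155.0 kHz.

155.0 kHz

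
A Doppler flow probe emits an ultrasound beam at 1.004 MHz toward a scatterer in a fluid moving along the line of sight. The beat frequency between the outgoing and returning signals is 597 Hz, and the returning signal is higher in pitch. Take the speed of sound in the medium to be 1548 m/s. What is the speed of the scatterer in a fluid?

Double Doppler shift off a moving reflector: f₂ = f₀ · (v + u)/(v − u) (u > 0 toward emitter).
Returning signal is higher, so f₂ = f₀ + Δf = 1004000 + 597 = 1004597 Hz.
Rearranging, u = v · (f₂ − f₀)/(f₂ + f₀) = 1548 × 597/2008597 ≈ 0.46 m/s.
So the scatterer in a fluid is moving at 0.46 m/s toward the emitter.

0.46 m/s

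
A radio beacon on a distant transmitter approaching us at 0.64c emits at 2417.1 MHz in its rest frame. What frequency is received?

Relativistic Doppler for frequency: f' = f₀ · √((1 + β)/(1 − β)).
f' = 2417.1 × √(1.6400/0.3600) = 2417.1 × 2.13437 ≈ 5159.0 MHz.

5159.0 MHz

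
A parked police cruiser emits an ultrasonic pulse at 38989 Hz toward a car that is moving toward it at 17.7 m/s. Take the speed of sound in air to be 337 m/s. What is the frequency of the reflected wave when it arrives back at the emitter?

At the car (a moving observer), f₁ = f₀ · (v + u)/v = 38989 × 354.7/337 ≈ 41037 Hz.
The reflection then acts as a moving source: f₂ = f₁ · v/(v − u) ≈ 43312 Hz.

43312 Hz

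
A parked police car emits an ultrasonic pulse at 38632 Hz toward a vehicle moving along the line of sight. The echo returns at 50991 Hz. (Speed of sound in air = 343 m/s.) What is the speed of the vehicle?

Double Doppler shift off a moving reflector: f₂ = f₀ · (v + u)/(v − u) (u > 0 toward emitter).
Rearranging, u = v · (f₂ − f₀)/(f₂ + f₀) = 343 × 12359/89623 ≈ 47 m/s.
So the vehicle is moving at 47 m/s toward the emitter.

47 m/s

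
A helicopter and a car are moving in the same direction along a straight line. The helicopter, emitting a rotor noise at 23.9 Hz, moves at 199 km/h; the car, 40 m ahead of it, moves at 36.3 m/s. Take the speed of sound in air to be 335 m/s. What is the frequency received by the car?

25.5 Hz

199 km/h = 55.28 m/s.
The car is ahead, so the helicopter is moving toward it while the car is moving away from the helicopter.
With source approaching and observer receding, f' = f · (v − v_o)/(v − v_s).
f' = 23.9 × (335 − 36.3)/(335 − 55.28) = 23.9 × 298.7/279.72 ≈ 25.5 Hz.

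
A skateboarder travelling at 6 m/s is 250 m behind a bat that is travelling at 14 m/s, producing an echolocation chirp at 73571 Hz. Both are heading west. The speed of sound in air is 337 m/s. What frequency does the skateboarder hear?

71894 Hz

The skateboarder is behind, so the bat is moving away from it while the skateboarder is moving toward the bat.
With source receding and observer approaching, f' = f · (v + v_o)/(v + v_s).
f' = 73571 × (337 + 6)/(337 + 14) = 73571 × 343/351 ≈ 71894 Hz.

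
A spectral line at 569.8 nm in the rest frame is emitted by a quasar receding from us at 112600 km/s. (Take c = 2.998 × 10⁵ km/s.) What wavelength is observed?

β = v/c = 112600/299800 = 0.3756.
Relativistic Doppler for wavelength: λ' = λ₀ · √((1 + β)/(1 − β)).
λ' = 569.8 × √(1.3756/0.6244) = 569.8 × 1.48425 ≈ 845.7 nm.

845.7 nm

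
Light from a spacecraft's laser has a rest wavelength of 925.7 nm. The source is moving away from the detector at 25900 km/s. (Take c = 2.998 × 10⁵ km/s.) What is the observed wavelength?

β = v/c = 25900/299800 = 0.0864.
Relativistic Doppler for wavelength: λ' = λ₀ · √((1 + β)/(1 − β)).
λ' = 925.7 × √(1.0864/0.9136) = 925.7 × 1.09047 ≈ 1009.4 nm.

1009.4 nm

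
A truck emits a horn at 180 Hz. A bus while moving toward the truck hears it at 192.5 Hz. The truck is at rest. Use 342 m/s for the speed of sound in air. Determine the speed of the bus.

23.7 m/s

f' = f · (v + v_o)/v ⇒ v_o = v · |f'/f − 1|.
v_o = 342 × |192.5/180 − 1| = 342 × 0.06944 ≈ 23.7 m/s.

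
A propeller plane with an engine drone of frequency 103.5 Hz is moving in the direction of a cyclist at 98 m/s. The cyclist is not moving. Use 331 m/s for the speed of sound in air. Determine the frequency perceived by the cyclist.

With the source moving toward a stationary observer, f' = f · v/(v − v_s).
f' = 103.5 × 331/(331 − 98) = 103.5 × 331/233 ≈ 147 Hz.

147 Hz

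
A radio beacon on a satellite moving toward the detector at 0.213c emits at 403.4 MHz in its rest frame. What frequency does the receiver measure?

Relativistic Doppler for frequency: f' = f₀ · √((1 + β)/(1 − β)).
f' = 403.4 × √(1.2130/0.7870) = 403.4 × 1.24149 ≈ 500.8 MHz.

500.8 MHz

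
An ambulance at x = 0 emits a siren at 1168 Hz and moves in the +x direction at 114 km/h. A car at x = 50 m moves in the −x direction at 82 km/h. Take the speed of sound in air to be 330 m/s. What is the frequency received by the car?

114 km/h = 31.67 m/s; 82 km/h = 22.78 m/s.
The observer lies on the +x side, so the source is heading toward the observer and the observer is heading toward the source.
With source approaching and observer approaching, f' = f · (v + v_o)/(v − v_s).
f' = 1168 × (330 + 22.78)/(330 − 31.67) = 1168 × 352.78/298.33 ≈ 1381 Hz.

1381 Hz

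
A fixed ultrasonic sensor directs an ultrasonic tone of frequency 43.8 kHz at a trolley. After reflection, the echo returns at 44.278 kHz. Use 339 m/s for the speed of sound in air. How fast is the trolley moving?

1.84 m/s

Double Doppler shift off a moving reflector: f₂ = f₀ · (v + u)/(v − u) (u > 0 toward emitter).
Rearranging, u = v · (f₂ − f₀)/(f₂ + f₀) = 339 × 0.478/88.078 ≈ 1.84 m/s.
So the trolley is moving at 1.84 m/s toward the emitter.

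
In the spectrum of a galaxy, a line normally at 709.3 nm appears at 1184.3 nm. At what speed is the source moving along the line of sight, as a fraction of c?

λ'/λ₀ = 1.6697 > 1 (redshift), so the source is receding.
λ'/λ₀ = √((1 + β)/(1 − β)) for a receding source ⇒ β = (r² − 1)/(r² + 1) with r = λ'/λ₀.
β = (2.7878 − 1)/(2.7878 + 1) ≈ 0.472.

0.472c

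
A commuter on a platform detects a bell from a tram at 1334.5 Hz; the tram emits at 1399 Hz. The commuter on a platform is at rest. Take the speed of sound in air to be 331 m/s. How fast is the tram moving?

16.0 m/s

f' < f, so the tram is receding.
f' = f · v/(v + v_s) ⇒ v_s = v · |1 − f/f'|.
v_s = 331 × |1 − 1399/1334.5| = 331 × 0.04833 ≈ 16.0 m/s.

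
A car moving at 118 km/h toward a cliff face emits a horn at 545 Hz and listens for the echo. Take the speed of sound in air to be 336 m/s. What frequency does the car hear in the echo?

663 Hz

118 km/h = 32.78 m/s.
The cliff face receives the sound from a moving source: f₁ = f₀ · v/(v − v_e) = 545 × 336/303.22 ≈ 604 Hz.
On the return leg the car is a moving observer: f₂ = f₁ · (v + v_e)/v = 604 × 368.78/336 ≈ 663 Hz.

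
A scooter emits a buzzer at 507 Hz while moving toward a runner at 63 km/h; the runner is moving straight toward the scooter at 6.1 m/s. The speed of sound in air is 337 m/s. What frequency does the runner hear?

544 Hz

63 km/h = 17.5 m/s.
General Doppler shift: f' = f · (v + v_o)/(v − v_s).
f' = 507 × (337 + 6.1)/(337 − 17.5) = 507 × 343.1/319.5 ≈ 544 Hz.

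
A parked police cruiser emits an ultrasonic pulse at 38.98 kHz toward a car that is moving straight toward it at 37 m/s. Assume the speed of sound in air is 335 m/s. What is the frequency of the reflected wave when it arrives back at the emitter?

The car first receives the wave as a moving observer: f₁ = f₀ · (v + u)/v = 38.98 × (335 + 37)/335 ≈ 43.3 kHz.
The reflection then acts as a moving source: f₂ = f₁ · v/(v − u) ≈ 48.7 kHz.
Equivalently f₂ = f₀ · (v + u)/(v − u).

48.7 kHz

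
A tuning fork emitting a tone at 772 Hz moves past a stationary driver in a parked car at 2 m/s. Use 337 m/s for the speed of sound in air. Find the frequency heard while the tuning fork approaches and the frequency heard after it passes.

777 Hz approaching; 767 Hz receding

Approaching: f₁ = f · v/(v − v_s) = 772 × 337/335 ≈ 777 Hz.
Receding: f₂ = f · v/(v + v_s) = 772 × 337/339 ≈ 767 Hz.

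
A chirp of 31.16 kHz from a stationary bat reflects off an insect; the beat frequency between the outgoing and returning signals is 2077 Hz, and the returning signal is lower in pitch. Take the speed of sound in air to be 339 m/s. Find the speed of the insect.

11.7 m/s

Double Doppler shift off a moving reflector: f₂ = f₀ · (v + u)/(v − u) (u > 0 toward emitter).
Returning signal is lower, so f₂ = f₀ − Δf = 31160 − 2077 = 29083 Hz.
Rearranging, u = v · (f₂ − f₀)/(f₂ + f₀) = 339 × -2077/60243 ≈ -11.7 m/s.
So the insect is moving at 11.7 m/s away from the emitter.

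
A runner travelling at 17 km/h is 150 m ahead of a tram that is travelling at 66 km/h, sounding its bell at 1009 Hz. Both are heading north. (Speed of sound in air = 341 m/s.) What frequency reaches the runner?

66 km/h = 18.33 m/s; 17 km/h = 4.722 m/s.
The runner is ahead, so the tram is moving toward it while the runner is moving away from the tram.
General Doppler shift: f' = f · (v − v_o)/(v − v_s).
f' = 1009 × (341 − 4.722)/(341 − 18.33) = 1009 × 336.28/322.67 ≈ 1052 Hz.

1052 Hz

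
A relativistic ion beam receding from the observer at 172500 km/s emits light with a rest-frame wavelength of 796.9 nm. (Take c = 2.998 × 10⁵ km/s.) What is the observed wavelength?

β = v/c = 172500/299800 = 0.5754.
Relativistic Doppler for wavelength: λ' = λ₀ · √((1 + β)/(1 − β)).
λ' = 796.9 × √(1.5754/0.4246) = 796.9 × 1.92617 ≈ 1535.0 nm.

1535.0 nm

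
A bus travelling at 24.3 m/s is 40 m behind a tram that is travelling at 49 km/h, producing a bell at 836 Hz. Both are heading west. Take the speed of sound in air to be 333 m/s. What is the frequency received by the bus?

49 km/h = 13.61 m/s.
The bus is behind, so the tram is moving away from it while the bus is moving toward the tram.
General Doppler shift: f' = f · (v + v_o)/(v + v_s).
f' = 836 × (333 + 24.3)/(333 + 13.61) = 836 × 357.3/346.61 ≈ 862 Hz.

862 Hz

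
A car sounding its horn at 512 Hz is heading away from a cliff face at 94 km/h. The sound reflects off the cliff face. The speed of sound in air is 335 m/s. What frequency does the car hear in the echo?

94 km/h = 26.11 m/s.
The cliff face receives the sound from a moving source: f₁ = f₀ · v/(v + v_e) = 512 × 335/361.11 ≈ 475 Hz.
On the return leg the car is a moving observer: f₂ = f₁ · (v − v_e)/v = 475 × 308.89/335 ≈ 438 Hz.

438 Hz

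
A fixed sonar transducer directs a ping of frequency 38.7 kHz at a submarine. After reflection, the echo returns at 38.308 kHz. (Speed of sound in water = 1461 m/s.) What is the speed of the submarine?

Double Doppler shift off a moving reflector: f₂ = f₀ · (v + u)/(v − u) (u > 0 toward emitter).
Rearranging, u = v · (f₂ − f₀)/(f₂ + f₀) = 1461 × -0.392/77.008 ≈ -7.4 m/s.
So the submarine is moving at 7.4 m/s away from the emitter.

7.4 m/s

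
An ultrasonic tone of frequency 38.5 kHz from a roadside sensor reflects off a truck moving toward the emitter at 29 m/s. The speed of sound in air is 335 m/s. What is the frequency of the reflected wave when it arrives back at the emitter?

The truck first receives the wave as a moving observer: f₁ = f₀ · (v + u)/v = 38.5 × (335 + 29)/335 ≈ 41.8 kHz.
The reflection then acts as a moving source: f₂ = f₁ · v/(v − u) ≈ 45.8 kHz.
Equivalently f₂ = f₀ · (v + u)/(v − u).

45.8 kHz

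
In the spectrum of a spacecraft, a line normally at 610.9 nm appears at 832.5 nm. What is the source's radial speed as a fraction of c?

0.300

λ'/λ₀ = 1.3627 > 1 (redshift), so the source is receding.
λ'/λ₀ = √((1 + β)/(1 − β)) for a receding source ⇒ β = (r² − 1)/(r² + 1) with r = λ'/λ₀.
β = (1.8571 − 1)/(1.8571 + 1) ≈ 0.300.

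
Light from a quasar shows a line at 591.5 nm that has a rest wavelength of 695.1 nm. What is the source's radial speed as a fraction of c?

λ'/λ₀ = 0.8510 < 1 (blueshift), so the source is approaching.
λ'/λ₀ = √((1 − β)/(1 + β)) for an approaching source ⇒ β = (1 − r²)/(1 + r²) with r = λ'/λ₀.
β = (1 − 0.7241)/(1 + 0.7241) ≈ 0.160.

0.160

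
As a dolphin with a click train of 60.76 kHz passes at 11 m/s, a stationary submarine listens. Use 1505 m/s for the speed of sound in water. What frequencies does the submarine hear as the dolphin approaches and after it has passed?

Approaching: f₁ = f · v/(v − v_s) = 60.76 × 1505/1494 ≈ 61.2 kHz.
Receding: f₂ = f · v/(v + v_s) = 60.76 × 1505/1516 ≈ 60.3 kHz.

61.2 kHz approaching; 60.3 kHz receding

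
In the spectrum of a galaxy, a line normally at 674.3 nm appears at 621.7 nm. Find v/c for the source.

λ'/λ₀ = 0.9220 < 1 (blueshift), so the source is approaching.
λ'/λ₀ = √((1 − β)/(1 + β)) for an approaching source ⇒ β = (1 − r²)/(1 + r²) with r = λ'/λ₀.
β = (1 − 0.8501)/(1 + 0.8501) ≈ 0.081.

0.081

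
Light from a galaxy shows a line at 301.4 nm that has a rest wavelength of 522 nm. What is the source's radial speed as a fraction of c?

λ'/λ₀ = 0.5774 < 1 (blueshift), so the source is approaching.
λ'/λ₀ = √((1 − β)/(1 + β)) for an approaching source ⇒ β = (1 − r²)/(1 + r²) with r = λ'/λ₀.
β = (1 − 0.3334)/(1 + 0.3334) ≈ 0.500.

0.500c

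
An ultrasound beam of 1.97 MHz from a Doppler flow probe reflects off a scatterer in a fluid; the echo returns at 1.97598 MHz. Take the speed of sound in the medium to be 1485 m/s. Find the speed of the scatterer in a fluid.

2.25 m/s

Double Doppler shift off a moving reflector: f₂ = f₀ · (v + u)/(v − u) (u > 0 toward emitter).
Rearranging, u = v · (f₂ − f₀)/(f₂ + f₀) = 1485 × 0.00598/3.94598 ≈ 2.25 m/s.
So the scatterer in a fluid is moving at 2.25 m/s toward the emitter.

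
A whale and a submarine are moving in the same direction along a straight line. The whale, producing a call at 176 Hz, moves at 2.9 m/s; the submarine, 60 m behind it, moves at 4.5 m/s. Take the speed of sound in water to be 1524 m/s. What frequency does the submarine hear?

The submarine is behind, so the whale is moving away from it while the submarine is moving toward the whale.
With source receding and observer approaching, f' = f · (v + v_o)/(v + v_s).
f' = 176 × (1524 + 4.5)/(1524 + 2.9) = 176 × 1528.5/1526.9 ≈ 176 Hz.

176 Hz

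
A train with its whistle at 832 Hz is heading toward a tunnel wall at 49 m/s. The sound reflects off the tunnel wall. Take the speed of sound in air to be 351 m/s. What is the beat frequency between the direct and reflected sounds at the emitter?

The tunnel wall receives the sound from a moving source: f₁ = f₀ · v/(v − v_e) = 832 × 351/302 ≈ 967 Hz.
On the return leg the train is a moving observer: f₂ = f₁ · (v + v_e)/v = 967 × 400/351 ≈ 1102 Hz.
Beat against the emitted tone: |f₂ − f₀| = 2v_e·f₀/(v − v_e) = 2 × 49 × 832/302 ≈ 270 Hz.

270 Hz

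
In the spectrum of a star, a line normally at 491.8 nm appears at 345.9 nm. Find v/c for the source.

λ'/λ₀ = 0.7033 < 1 (blueshift), so the source is approaching.
λ'/λ₀ = √((1 − β)/(1 + β)) for an approaching source ⇒ β = (1 − r²)/(1 + r²) with r = λ'/λ₀.
β = (1 − 0.4947)/(1 + 0.4947) ≈ 0.338.

0.338c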